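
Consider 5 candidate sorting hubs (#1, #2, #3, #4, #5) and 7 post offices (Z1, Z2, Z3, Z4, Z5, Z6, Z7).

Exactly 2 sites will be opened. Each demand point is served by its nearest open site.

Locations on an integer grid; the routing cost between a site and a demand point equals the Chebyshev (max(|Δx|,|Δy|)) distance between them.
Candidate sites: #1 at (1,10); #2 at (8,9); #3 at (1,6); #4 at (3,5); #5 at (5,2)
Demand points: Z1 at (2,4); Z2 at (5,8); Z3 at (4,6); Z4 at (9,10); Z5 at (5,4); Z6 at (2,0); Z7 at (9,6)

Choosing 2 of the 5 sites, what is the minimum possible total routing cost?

Open {#2, #4}.
  Z1→#4 1, Z2→#2 3, Z3→#4 1, Z4→#2 1, Z5→#4 2, Z6→#4 5, Z7→#2 3  ⇒ total 16.
Compare {#2, #5}: total 19.
Compare {#4, #5}: total 20.
No size-2 selection does better; minimum is 16.

16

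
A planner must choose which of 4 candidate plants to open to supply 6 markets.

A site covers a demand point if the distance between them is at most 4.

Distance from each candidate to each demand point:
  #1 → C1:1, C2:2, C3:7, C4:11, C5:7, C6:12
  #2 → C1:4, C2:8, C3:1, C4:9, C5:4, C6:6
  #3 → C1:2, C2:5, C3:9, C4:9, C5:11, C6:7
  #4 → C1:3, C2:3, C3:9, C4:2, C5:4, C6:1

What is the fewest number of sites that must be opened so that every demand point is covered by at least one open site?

Coverage sets (demand points within 4 of each site):
  #1: {C1, C2}
  #2: {C1, C3, C5}
  #3: {C1}
  #4: {C1, C2, C4, C5, C6}
No single site covers all 6 demand points.
But {#2, #4} covers everything, so the minimum is 2.

2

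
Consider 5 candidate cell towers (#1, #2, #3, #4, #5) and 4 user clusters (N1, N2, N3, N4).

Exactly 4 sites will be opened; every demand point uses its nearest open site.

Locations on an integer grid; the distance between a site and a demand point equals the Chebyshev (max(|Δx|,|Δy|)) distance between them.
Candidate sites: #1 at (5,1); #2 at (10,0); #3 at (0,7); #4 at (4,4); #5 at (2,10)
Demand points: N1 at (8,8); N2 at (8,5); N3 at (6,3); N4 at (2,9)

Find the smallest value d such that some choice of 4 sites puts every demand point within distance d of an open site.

Open {#1, #2, #3, #4}.
  Farthest demand point is N1 at distance 4 (to #4); all others are ≤ 4.
With {#1, #2, #4, #5} the worst case is 4.
With {#1, #3, #4, #5} the worst case is 4.
No size-4 selection achieves below 4.

4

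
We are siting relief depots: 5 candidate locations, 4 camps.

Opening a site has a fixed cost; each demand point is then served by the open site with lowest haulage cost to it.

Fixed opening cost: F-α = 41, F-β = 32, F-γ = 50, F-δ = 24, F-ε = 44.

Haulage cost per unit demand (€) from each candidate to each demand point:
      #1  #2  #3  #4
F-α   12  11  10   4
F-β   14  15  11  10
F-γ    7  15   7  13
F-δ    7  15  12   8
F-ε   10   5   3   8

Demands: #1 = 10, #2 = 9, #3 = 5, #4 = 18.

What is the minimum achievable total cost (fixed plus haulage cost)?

311

Open {F-α, F-δ, F-ε}: assign each demand point to its cheapest open site.
  #1→F-δ 10×7=70, #2→F-ε 9×5=45, #3→F-ε 5×3=15, #4→F-α 18×4=72
  haulage cost 202, fixed 109 → total 311.
Compare {F-α, F-ε}: haulage cost 232 + fixed 85 = 317.
Compare {F-α, F-γ, F-ε}: haulage cost 202 + fixed 135 = 337.
Compare {F-δ, F-ε}: haulage cost 274 + fixed 68 = 342.
All other subsets cost ≥ 317. Minimum total cost: 311.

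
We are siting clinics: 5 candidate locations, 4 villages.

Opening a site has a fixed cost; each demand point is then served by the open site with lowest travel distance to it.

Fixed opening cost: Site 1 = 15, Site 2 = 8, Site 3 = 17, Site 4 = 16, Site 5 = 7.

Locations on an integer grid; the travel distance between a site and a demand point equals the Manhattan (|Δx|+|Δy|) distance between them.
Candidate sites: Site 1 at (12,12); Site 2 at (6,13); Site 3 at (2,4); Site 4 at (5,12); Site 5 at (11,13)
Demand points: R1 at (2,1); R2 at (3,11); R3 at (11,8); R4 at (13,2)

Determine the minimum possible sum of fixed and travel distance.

Open {Site 3, Site 5}: assign each demand point to its cheapest open site.
  R1→Site 3 3, R2→Site 3 8, R3→Site 5 5, R4→Site 3 13
  travel distance 29, fixed 24 → total 53.
Compare {Site 3}: travel distance 37 + fixed 17 = 54.
Compare {Site 2, Site 5}: travel distance 39 + fixed 15 = 54.
Compare {Site 5}: travel distance 49 + fixed 7 = 56.
All other subsets cost ≥ 54. Minimum total cost: 53.

53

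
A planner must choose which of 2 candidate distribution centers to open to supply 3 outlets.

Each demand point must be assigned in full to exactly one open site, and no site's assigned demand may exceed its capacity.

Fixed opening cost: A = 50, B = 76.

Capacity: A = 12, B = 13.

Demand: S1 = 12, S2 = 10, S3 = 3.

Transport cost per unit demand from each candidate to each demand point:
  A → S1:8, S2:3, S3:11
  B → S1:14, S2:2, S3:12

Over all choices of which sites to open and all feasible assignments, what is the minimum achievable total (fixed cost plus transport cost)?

278

Open {A, B}; cheapest assignment that respects the capacities:
  A (cap 12, load 12): S1 — cost 12×8 = 96
  B (cap 13, load 13): S2, S3 — cost 10×2 + 3×12 = 56
  Shipping 152, fixed 126 → total 278.
  Any other capacity-feasible assignment to {A, B} ships for at least 152.
Total demand is 25 and no other set of sites has combined capacity ≥ 25, so {A, B} is the only feasible choice of open sites. Minimum: 278.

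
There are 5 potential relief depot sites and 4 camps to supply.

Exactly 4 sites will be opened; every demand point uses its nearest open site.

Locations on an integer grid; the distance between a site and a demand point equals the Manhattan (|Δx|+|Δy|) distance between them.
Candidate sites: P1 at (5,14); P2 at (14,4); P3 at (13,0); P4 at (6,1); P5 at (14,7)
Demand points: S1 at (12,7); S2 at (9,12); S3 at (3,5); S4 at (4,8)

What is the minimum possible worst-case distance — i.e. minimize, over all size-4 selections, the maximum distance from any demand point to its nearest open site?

Open {P1, P2, P3, P4}.
  Farthest demand point is S3 at distance 7 (to P4); all others are ≤ 7.
With {P1, P2, P4, P5} the worst case is 7.
With {P1, P3, P4, P5} the worst case is 7.
No size-4 selection achieves below 7.

7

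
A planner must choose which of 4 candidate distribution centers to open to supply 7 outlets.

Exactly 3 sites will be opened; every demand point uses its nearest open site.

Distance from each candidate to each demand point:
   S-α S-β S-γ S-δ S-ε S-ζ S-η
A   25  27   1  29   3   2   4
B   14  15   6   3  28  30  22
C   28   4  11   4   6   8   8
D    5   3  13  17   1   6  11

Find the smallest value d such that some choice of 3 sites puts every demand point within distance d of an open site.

5

Open {A, B, D}.
  Farthest demand point is S-α at distance 5 (to D); all others are ≤ 5.
With {A, C, D} the worst case is 5.
With {B, C, D} the worst case is 8.
No size-3 selection achieves below 5.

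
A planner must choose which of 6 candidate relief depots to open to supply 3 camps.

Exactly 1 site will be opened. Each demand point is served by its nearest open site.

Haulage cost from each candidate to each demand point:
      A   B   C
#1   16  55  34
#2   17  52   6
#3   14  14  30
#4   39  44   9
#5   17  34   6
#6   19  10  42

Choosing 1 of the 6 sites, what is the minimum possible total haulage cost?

57

Open {#5}.
  A→#5 17, B→#5 34, C→#5 6  ⇒ total 57.
Compare {#3}: total 58.
Compare {#6}: total 71.
No size-1 selection does better; minimum is 57.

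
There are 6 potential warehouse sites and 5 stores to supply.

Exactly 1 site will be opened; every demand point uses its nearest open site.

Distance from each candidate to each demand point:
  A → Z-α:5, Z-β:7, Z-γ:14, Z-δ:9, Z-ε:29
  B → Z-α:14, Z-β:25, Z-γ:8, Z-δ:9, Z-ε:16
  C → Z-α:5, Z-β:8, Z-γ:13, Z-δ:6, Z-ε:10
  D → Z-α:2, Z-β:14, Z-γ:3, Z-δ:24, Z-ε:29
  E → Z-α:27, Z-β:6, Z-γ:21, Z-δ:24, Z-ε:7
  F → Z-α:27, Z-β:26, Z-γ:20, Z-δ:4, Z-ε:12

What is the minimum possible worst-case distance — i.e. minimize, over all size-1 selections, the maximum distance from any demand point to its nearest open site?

13

Open {C}.
  Farthest demand point is Z-γ at distance 13 (to C); all others are ≤ 13.
With {B} the worst case is 25.
With {E} the worst case is 27.
No size-1 selection achieves below 13.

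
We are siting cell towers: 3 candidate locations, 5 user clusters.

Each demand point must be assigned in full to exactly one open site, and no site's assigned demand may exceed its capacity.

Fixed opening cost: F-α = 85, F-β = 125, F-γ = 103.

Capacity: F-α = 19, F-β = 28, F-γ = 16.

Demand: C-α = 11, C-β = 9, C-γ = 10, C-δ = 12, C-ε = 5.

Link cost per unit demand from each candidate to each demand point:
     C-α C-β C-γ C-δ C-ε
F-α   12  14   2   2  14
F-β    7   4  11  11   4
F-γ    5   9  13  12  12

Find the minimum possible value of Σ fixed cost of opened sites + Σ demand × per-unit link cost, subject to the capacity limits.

Open {F-α, F-β, F-γ}; cheapest assignment that respects the capacities:
  F-α (cap 19, load 12): C-δ — cost 12×2 = 24
  F-β (cap 28, load 24): C-β, C-γ, C-ε — cost 9×4 + 10×11 + 5×4 = 166
  F-γ (cap 16, load 11): C-α — cost 11×5 = 55
  Shipping 245, fixed 313 → total 558.
  Any other capacity-feasible assignment to {F-α, F-β, F-γ} ships for at least 245.
Compare {F-α, F-β}: its best feasible assignment gives total 585.
Every other set of open sites that can feasibly serve all demand totals ≥ 585 even under its best assignment. Minimum: 558.

558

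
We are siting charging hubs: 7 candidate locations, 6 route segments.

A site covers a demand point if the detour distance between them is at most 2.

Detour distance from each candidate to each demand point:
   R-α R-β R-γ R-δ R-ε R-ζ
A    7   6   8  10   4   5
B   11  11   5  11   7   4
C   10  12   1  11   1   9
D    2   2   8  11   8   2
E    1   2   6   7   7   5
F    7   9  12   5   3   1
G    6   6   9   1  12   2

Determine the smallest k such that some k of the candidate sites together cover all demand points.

Coverage sets (demand points within 2 of each site):
  A: {}
  B: {}
  C: {R-γ, R-ε}
  D: {R-α, R-β, R-ζ}
  E: {R-α, R-β}
  F: {R-ζ}
  G: {R-δ, R-ζ}
No 2 sites suffice: every size-2 union leaves at least one demand point uncovered.
But {C, D, G} covers everything, so the minimum is 3.

3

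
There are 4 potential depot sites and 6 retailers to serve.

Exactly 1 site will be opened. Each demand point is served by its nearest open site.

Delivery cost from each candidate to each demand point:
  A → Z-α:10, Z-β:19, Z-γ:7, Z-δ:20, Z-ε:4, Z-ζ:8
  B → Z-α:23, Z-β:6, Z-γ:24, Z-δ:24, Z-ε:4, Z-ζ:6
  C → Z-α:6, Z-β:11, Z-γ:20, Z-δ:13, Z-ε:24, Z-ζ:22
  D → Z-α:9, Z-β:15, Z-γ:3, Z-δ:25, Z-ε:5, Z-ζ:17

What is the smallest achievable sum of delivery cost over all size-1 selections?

Open {A}.
  Z-α→A 10, Z-β→A 19, Z-γ→A 7, Z-δ→A 20, Z-ε→A 4, Z-ζ→A 8  ⇒ total 68.
Compare {D}: total 74.
Compare {B}: total 87.
No size-1 selection does better; minimum is 68.

68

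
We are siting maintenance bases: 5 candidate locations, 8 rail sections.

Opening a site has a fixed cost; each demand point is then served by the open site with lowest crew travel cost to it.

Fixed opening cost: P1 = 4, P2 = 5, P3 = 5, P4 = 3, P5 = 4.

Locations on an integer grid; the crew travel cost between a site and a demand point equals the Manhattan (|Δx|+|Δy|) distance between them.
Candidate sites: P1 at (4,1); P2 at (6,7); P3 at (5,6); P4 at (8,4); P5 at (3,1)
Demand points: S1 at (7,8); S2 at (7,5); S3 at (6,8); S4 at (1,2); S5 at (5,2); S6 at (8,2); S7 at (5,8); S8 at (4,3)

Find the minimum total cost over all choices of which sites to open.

29

Open {P1, P2, P4}: assign each demand point to its cheapest open site.
  S1→P2 2, S2→P4 2, S3→P2 1, S4→P1 4, S5→P1 2, S6→P4 2, S7→P2 2, S8→P1 2
  crew travel cost 17, fixed 12 → total 29.
Compare {P1, P2}: crew travel cost 21 + fixed 9 = 30.
Compare {P2, P4, P5}: crew travel cost 18 + fixed 12 = 30.
Compare {P2, P5}: crew travel cost 23 + fixed 9 = 32.
All other subsets cost ≥ 30. Minimum total cost: 29.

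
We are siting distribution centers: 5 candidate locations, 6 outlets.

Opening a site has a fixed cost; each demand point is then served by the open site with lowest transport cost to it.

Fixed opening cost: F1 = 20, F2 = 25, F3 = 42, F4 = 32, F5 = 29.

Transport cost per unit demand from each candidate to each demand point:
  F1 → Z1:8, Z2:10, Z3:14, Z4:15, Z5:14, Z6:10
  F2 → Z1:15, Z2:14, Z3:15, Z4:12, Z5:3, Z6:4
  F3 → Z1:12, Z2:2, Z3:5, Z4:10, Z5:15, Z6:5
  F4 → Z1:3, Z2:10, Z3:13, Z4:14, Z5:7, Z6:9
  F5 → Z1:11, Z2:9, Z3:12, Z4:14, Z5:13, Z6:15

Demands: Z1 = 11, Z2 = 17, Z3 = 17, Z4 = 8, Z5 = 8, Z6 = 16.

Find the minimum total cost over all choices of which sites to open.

419

Open {F2, F3, F4}: assign each demand point to its cheapest open site.
  Z1→F4 11×3=33, Z2→F3 17×2=34, Z3→F3 17×5=85, Z4→F3 8×10=80, Z5→F2 8×3=24, Z6→F2 16×4=64
  transport cost 320, fixed 99 → total 419.
Compare {F1, F2, F3, F4}: transport cost 320 + fixed 119 = 439.
Compare {F3, F4}: transport cost 368 + fixed 74 = 442.
Compare {F2, F3, F4, F5}: transport cost 320 + fixed 128 = 448.
All other subsets cost ≥ 439. Minimum total cost: 419.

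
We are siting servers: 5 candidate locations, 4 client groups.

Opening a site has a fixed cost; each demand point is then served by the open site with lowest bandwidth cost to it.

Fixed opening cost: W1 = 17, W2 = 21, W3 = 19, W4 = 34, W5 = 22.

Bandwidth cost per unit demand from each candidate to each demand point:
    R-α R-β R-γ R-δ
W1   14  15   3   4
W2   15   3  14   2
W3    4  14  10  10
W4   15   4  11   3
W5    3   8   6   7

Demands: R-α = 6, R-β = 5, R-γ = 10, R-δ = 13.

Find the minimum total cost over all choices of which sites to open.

149

Open {W1, W2, W5}: assign each demand point to its cheapest open site.
  R-α→W5 6×3=18, R-β→W2 5×3=15, R-γ→W1 10×3=30, R-δ→W2 13×2=26
  bandwidth cost 89, fixed 60 → total 149.
Compare {W1, W2, W3}: bandwidth cost 95 + fixed 57 = 152.
Compare {W2, W5}: bandwidth cost 119 + fixed 43 = 162.
Compare {W1, W2, W3, W5}: bandwidth cost 89 + fixed 79 = 168.
All other subsets cost ≥ 152. Minimum total cost: 149.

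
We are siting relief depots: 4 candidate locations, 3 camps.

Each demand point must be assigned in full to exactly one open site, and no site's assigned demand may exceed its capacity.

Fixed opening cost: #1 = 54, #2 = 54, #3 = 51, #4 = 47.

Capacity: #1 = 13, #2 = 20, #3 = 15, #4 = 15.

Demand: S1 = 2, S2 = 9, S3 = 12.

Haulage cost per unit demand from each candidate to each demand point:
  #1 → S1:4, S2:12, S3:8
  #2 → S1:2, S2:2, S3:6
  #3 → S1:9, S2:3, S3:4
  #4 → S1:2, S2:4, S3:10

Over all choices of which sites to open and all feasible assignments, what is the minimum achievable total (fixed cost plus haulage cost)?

Open {#2, #3}; cheapest assignment that respects the capacities:
  #2 (cap 20, load 11): S1, S2 — cost 2×2 + 9×2 = 22
  #3 (cap 15, load 12): S3 — cost 12×4 = 48
  Shipping 70, fixed 105 → total 175.
  Any other capacity-feasible assignment to {#2, #3} ships for at least 70.
Compare {#3, #4}: its best feasible assignment gives total 186.
Compare {#2, #4}: its best feasible assignment gives total 213.
Every other set of open sites that can feasibly serve all demand totals ≥ 186 even under its best assignment. Minimum: 175.

175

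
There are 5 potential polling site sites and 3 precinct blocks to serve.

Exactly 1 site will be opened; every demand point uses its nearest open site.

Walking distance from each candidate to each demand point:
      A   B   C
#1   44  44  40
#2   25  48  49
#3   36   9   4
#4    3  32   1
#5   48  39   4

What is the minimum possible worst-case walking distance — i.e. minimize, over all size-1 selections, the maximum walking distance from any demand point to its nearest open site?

32

Open {#4}.
  Farthest demand point is B at walking distance 32 (to #4); all others are ≤ 32.
With {#3} the worst case is 36.
With {#1} the worst case is 44.
No size-1 selection achieves below 32.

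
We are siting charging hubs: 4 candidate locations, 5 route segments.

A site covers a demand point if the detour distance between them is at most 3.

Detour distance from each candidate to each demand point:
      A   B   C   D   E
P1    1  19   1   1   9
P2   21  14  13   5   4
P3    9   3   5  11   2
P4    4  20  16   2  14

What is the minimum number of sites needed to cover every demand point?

Coverage sets (demand points within 3 of each site):
  P1: {A, C, D}
  P2: {}
  P3: {B, E}
  P4: {D}
No single site covers all 5 demand points.
But {P1, P3} covers everything, so the minimum is 2.

2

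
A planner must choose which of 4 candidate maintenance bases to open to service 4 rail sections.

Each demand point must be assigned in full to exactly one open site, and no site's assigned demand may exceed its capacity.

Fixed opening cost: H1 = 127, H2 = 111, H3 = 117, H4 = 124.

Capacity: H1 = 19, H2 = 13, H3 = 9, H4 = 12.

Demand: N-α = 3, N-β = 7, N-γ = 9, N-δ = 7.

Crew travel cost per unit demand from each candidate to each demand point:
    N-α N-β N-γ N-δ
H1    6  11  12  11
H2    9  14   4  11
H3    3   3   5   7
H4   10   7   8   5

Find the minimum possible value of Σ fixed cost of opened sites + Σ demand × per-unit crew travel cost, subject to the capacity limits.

Open {H1, H2}; cheapest assignment that respects the capacities:
  H1 (cap 19, load 17): N-α, N-β, N-δ — cost 3×6 + 7×11 + 7×11 = 172
  H2 (cap 13, load 9): N-γ — cost 9×4 = 36
  Shipping 208, fixed 238 → total 446.
  Any other capacity-feasible assignment to {H1, H2} ships for at least 208.
Compare {H1, H3}: its best feasible assignment gives total 461.
Compare {H2, H3, H4}: its best feasible assignment gives total 471.
Every other set of open sites that can feasibly serve all demand totals ≥ 461 even under its best assignment. Minimum: 446.

446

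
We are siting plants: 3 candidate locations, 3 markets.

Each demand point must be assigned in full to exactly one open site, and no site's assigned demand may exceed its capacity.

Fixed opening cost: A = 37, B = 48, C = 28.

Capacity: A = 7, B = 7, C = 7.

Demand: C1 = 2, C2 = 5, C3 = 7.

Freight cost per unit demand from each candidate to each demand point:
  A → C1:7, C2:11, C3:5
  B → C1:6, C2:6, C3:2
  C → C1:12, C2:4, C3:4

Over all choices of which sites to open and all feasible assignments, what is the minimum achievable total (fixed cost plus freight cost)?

Open {B, C}; cheapest assignment that respects the capacities:
  B (cap 7, load 7): C3 — cost 7×2 = 14
  C (cap 7, load 7): C1, C2 — cost 2×12 + 5×4 = 44
  Shipping 58, fixed 76 → total 134.
  Any other capacity-feasible assignment to {B, C} ships for at least 58.
Compare {A, C}: its best feasible assignment gives total 144.
Compare {A, B, C}: its best feasible assignment gives total 161.
Every other set of open sites that can feasibly serve all demand totals ≥ 144 even under its best assignment. Minimum: 134.

134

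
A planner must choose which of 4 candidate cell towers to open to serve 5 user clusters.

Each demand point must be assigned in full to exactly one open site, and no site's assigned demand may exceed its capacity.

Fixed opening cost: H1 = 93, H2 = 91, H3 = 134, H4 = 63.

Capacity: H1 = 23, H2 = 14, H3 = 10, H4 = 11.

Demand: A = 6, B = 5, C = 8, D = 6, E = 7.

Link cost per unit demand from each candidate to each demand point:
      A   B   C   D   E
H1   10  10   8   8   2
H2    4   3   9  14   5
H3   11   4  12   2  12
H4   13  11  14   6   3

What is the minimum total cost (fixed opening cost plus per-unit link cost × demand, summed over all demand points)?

349

Open {H1, H2}; cheapest assignment that respects the capacities:
  H1 (cap 23, load 21): C, D, E — cost 8×8 + 6×8 + 7×2 = 126
  H2 (cap 14, load 11): A, B — cost 6×4 + 5×3 = 39
  Shipping 165, fixed 184 → total 349.
  Any other capacity-feasible assignment to {H1, H2} ships for at least 165.
Compare {H1, H4}: its best feasible assignment gives total 385.
Compare {H1, H2, H4}: its best feasible assignment gives total 400.
Every other set of open sites that can feasibly serve all demand totals ≥ 385 even under its best assignment. Minimum: 349.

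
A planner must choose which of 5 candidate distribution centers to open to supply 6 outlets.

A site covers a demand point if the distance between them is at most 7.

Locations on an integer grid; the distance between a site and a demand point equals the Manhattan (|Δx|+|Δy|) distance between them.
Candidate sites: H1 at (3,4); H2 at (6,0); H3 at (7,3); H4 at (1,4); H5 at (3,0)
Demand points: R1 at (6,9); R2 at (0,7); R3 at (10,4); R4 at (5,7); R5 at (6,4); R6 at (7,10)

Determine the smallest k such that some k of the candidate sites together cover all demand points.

Coverage sets (demand points within 7 of each site):
  H1: {R2, R3, R4, R5}
  H2: {R5}
  H3: {R1, R3, R4, R5, R6}
  H4: {R2, R4, R5}
  H5: {R5}
No single site covers all 6 demand points.
But {H1, H3} covers everything, so the minimum is 2.

2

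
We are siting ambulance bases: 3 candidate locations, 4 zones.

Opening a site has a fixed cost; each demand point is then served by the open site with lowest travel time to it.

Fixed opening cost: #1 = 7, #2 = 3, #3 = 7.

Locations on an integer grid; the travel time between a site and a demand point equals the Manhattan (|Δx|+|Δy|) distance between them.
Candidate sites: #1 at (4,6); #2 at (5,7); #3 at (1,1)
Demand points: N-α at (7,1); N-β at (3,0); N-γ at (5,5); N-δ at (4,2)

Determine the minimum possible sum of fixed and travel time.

25

Open {#2, #3}: assign each demand point to its cheapest open site.
  N-α→#3 6, N-β→#3 3, N-γ→#2 2, N-δ→#3 4
  travel time 15, fixed 10 → total 25.
Compare {#1}: travel time 21 + fixed 7 = 28.
Compare {#2}: travel time 25 + fixed 3 = 28.
Compare {#3}: travel time 21 + fixed 7 = 28.
All other subsets cost ≥ 28. Minimum total cost: 25.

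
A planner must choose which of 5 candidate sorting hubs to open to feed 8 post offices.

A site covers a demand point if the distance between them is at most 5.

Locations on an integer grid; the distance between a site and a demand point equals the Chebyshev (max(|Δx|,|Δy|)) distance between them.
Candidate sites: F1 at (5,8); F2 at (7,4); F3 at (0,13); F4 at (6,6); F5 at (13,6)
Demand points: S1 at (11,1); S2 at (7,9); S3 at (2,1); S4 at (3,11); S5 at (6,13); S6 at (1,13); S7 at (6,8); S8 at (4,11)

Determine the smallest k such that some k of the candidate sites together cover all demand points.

Coverage sets (demand points within 5 of each site):
  F1: {S2, S4, S5, S6, S7, S8}
  F2: {S1, S2, S3, S7}
  F3: {S4, S6, S8}
  F4: {S1, S2, S3, S4, S7, S8}
  F5: {S1}
No single site covers all 8 demand points.
But {F1, F2} covers everything, so the minimum is 2.

2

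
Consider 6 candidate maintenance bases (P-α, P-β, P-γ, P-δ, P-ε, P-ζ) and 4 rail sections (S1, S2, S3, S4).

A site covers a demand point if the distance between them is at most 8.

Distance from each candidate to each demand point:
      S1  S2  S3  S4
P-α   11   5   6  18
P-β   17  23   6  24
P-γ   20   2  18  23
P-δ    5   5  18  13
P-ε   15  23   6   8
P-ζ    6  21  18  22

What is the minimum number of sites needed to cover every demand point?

Coverage sets (demand points within 8 of each site):
  P-α: {S2, S3}
  P-β: {S3}
  P-γ: {S2}
  P-δ: {S1, S2}
  P-ε: {S3, S4}
  P-ζ: {S1}
No single site covers all 4 demand points.
But {P-δ, P-ε} covers everything, so the minimum is 2.

2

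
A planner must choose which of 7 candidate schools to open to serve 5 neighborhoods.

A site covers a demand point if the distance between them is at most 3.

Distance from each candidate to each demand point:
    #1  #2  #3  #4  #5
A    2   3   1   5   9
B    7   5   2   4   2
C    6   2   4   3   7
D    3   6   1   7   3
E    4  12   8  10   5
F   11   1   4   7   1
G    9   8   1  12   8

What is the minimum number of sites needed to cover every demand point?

Coverage sets (demand points within 3 of each site):
  A: {#1, #2, #3}
  B: {#3, #5}
  C: {#2, #4}
  D: {#1, #3, #5}
  E: {}
  F: {#2, #5}
  G: {#3}
No single site covers all 5 demand points.
But {C, D} covers everything, so the minimum is 2.

2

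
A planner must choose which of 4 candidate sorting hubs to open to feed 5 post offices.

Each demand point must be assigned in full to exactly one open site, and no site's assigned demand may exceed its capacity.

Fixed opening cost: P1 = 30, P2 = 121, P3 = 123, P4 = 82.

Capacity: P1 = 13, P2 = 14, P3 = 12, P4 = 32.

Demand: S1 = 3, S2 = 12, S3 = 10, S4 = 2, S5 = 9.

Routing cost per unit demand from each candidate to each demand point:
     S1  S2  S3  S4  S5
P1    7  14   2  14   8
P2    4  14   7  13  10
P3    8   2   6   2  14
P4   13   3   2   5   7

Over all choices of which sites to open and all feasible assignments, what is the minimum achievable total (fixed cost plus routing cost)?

Open {P1, P4}; cheapest assignment that respects the capacities:
  P1 (cap 13, load 13): S1, S3 — cost 3×7 + 10×2 = 41
  P4 (cap 32, load 23): S2, S4, S5 — cost 12×3 + 2×5 + 9×7 = 109
  Shipping 150, fixed 112 → total 262.
  Any other capacity-feasible assignment to {P1, P4} ships for at least 150.
Compare {P3, P4}: its best feasible assignment gives total 352.
Compare {P2, P4}: its best feasible assignment gives total 360.
Every other set of open sites that can feasibly serve all demand totals ≥ 352 even under its best assignment. Minimum: 262.

262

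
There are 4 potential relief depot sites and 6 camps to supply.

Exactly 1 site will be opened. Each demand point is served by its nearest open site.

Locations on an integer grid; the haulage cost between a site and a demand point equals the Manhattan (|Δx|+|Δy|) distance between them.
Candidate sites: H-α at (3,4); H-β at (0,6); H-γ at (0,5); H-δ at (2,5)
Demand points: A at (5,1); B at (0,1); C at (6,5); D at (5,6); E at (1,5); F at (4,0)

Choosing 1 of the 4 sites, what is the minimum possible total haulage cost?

Open {H-α}.
  A→H-α 5, B→H-α 6, C→H-α 4, D→H-α 4, E→H-α 3, F→H-α 5  ⇒ total 27.
Compare {H-δ}: total 29.
Compare {H-γ}: total 35.
No size-1 selection does better; minimum is 27.

27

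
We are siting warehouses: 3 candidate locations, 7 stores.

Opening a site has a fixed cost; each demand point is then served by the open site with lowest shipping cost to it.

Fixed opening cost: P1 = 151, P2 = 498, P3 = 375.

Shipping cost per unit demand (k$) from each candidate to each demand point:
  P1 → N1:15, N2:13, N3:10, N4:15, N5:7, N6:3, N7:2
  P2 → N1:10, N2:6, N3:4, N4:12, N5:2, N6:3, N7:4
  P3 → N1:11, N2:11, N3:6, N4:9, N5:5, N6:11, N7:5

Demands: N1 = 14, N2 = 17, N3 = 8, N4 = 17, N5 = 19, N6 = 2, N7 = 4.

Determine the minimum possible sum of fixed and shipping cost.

Open {P2}: assign each demand point to its cheapest open site.
  N1→P2 14×10=140, N2→P2 17×6=102, N3→P2 8×4=32, N4→P2 17×12=204, N5→P2 19×2=38, N6→P2 2×3=6, N7→P2 4×4=16
  shipping cost 538, fixed 498 → total 1036.
Compare {P3}: shipping cost 679 + fixed 375 = 1054.
Compare {P1}: shipping cost 913 + fixed 151 = 1064.
Compare {P1, P3}: shipping cost 651 + fixed 526 = 1177.
All other subsets cost ≥ 1054. Minimum total cost: 1036.

1036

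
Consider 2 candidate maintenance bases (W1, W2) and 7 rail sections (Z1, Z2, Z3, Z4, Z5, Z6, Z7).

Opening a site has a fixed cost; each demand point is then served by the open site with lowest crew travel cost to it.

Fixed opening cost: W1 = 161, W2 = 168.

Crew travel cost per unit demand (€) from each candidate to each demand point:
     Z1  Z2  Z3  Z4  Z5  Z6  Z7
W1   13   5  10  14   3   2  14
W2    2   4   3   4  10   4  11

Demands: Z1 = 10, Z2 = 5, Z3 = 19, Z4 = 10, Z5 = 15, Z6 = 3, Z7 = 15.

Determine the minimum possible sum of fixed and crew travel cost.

632

Open {W2}: assign each demand point to its cheapest open site.
  Z1→W2 10×2=20, Z2→W2 5×4=20, Z3→W2 19×3=57, Z4→W2 10×4=40, Z5→W2 15×10=150, Z6→W2 3×4=12, Z7→W2 15×11=165
  crew travel cost 464, fixed 168 → total 632.
Compare {W1, W2}: crew travel cost 353 + fixed 329 = 682.
Compare {W1}: crew travel cost 746 + fixed 161 = 907.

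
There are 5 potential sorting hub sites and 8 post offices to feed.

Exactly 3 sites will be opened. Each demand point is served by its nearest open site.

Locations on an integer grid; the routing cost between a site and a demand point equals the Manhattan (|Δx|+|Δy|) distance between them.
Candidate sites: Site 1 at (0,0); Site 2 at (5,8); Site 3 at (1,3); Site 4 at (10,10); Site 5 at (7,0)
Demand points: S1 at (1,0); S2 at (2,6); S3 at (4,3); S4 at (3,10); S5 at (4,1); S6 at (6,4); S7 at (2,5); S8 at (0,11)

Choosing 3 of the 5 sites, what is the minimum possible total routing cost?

33

Open {Site 1, Site 2, Site 3}.
  S1→Site 1 1, S2→Site 3 4, S3→Site 3 3, S4→Site 2 4, S5→Site 1 5, S6→Site 2 5, S7→Site 3 3, S8→Site 2 8  ⇒ total 33.
Compare {Site 2, Site 3, Site 5}: total 34.
Compare {Site 2, Site 3, Site 4}: total 35.
No size-3 selection does better; minimum is 33.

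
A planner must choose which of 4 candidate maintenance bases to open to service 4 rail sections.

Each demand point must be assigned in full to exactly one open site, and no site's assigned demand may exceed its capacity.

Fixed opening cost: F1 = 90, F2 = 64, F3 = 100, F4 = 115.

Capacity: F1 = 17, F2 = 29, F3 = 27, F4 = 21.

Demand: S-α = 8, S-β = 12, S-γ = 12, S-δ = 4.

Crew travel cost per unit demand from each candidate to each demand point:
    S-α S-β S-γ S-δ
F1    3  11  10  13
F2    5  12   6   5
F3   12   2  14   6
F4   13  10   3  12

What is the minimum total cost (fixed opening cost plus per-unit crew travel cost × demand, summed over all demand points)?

Open {F2, F3}; cheapest assignment that respects the capacities:
  F2 (cap 29, load 24): S-α, S-γ, S-δ — cost 8×5 + 12×6 + 4×5 = 132
  F3 (cap 27, load 12): S-β — cost 12×2 = 24
  Shipping 156, fixed 164 → total 320.
  Any other capacity-feasible assignment to {F2, F3} ships for at least 156.
Compare {F1, F2, F3}: its best feasible assignment gives total 394.
Compare {F3, F4}: its best feasible assignment gives total 395.
Every other set of open sites that can feasibly serve all demand totals ≥ 394 even under its best assignment. Minimum: 320.

320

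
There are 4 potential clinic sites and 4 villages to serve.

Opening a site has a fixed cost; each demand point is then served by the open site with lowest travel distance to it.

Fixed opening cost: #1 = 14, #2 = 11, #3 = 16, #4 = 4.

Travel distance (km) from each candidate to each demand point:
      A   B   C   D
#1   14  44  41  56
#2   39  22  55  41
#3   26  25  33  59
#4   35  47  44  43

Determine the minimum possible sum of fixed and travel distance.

Open {#1, #2}: assign each demand point to its cheapest open site.
  A→#1 14, B→#2 22, C→#1 41, D→#2 41
  travel distance 118, fixed 25 → total 143.
Compare {#3, #4}: travel distance 127 + fixed 20 = 147.
Compare {#1, #2, #4}: travel distance 118 + fixed 29 = 147.
Compare {#2, #3}: travel distance 122 + fixed 27 = 149.
All other subsets cost ≥ 147. Minimum total cost: 143.

143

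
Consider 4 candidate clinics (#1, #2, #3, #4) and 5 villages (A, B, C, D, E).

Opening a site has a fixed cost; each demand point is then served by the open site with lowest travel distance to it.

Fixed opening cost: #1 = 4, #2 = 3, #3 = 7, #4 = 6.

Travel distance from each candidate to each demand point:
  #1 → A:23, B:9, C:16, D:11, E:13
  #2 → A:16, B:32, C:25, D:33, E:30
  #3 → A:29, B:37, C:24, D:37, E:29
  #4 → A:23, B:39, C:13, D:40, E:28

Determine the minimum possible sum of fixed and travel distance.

72

Open {#1, #2}: assign each demand point to its cheapest open site.
  A→#2 16, B→#1 9, C→#1 16, D→#1 11, E→#1 13
  travel distance 65, fixed 7 → total 72.
Compare {#1, #2, #4}: travel distance 62 + fixed 13 = 75.
Compare {#1}: travel distance 72 + fixed 4 = 76.
Compare {#1, #4}: travel distance 69 + fixed 10 = 79.
All other subsets cost ≥ 75. Minimum total cost: 72.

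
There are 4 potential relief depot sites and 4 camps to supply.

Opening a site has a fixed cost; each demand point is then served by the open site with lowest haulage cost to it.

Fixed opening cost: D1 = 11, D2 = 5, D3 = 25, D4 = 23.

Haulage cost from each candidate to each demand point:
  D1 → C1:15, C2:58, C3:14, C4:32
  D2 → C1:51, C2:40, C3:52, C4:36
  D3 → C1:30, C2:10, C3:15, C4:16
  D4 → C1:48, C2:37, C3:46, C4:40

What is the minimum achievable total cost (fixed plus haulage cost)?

Open {D1, D3}: assign each demand point to its cheapest open site.
  C1→D1 15, C2→D3 10, C3→D1 14, C4→D3 16
  haulage cost 55, fixed 36 → total 91.
Compare {D3}: haulage cost 71 + fixed 25 = 96.
Compare {D1, D2, D3}: haulage cost 55 + fixed 41 = 96.
Compare {D2, D3}: haulage cost 71 + fixed 30 = 101.
All other subsets cost ≥ 96. Minimum total cost: 91.

91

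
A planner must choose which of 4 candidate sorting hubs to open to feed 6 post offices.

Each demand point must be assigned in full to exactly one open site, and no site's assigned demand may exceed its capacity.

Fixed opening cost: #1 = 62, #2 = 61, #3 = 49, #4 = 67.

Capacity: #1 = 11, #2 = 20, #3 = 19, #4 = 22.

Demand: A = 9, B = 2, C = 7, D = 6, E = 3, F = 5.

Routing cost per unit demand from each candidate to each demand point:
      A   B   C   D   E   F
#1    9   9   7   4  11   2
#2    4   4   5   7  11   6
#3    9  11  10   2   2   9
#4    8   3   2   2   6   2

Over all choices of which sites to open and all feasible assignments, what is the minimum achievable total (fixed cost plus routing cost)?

Open {#2, #4}; cheapest assignment that respects the capacities:
  #2 (cap 20, load 11): A, B — cost 9×4 + 2×4 = 44
  #4 (cap 22, load 21): C, D, E, F — cost 7×2 + 6×2 + 3×6 + 5×2 = 54
  Shipping 98, fixed 128 → total 226.
  Any other capacity-feasible assignment to {#2, #4} ships for at least 98.
Compare {#3, #4}: its best feasible assignment gives total 245.
Compare {#2, #3}: its best feasible assignment gives total 252.
Every other set of open sites that can feasibly serve all demand totals ≥ 245 even under its best assignment. Minimum: 226.

226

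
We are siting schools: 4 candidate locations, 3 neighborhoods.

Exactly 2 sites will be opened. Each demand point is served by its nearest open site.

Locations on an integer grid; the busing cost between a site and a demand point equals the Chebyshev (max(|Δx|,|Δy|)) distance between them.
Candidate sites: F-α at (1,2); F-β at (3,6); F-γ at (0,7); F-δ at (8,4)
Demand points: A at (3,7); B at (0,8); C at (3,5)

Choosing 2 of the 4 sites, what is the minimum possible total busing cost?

Open {F-β, F-γ}.
  A→F-β 1, B→F-γ 1, C→F-β 1  ⇒ total 3.
Compare {F-α, F-β}: total 5.
Compare {F-β, F-δ}: total 5.
No size-2 selection does better; minimum is 3.

3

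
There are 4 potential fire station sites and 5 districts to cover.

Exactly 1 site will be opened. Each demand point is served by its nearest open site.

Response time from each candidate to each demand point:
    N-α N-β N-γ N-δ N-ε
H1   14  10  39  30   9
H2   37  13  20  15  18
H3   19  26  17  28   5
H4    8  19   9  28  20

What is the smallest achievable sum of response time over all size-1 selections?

Open {H4}.
  N-α→H4 8, N-β→H4 19, N-γ→H4 9, N-δ→H4 28, N-ε→H4 20  ⇒ total 84.
Compare {H3}: total 95.
Compare {H1}: total 102.
No size-1 selection does better; minimum is 84.

84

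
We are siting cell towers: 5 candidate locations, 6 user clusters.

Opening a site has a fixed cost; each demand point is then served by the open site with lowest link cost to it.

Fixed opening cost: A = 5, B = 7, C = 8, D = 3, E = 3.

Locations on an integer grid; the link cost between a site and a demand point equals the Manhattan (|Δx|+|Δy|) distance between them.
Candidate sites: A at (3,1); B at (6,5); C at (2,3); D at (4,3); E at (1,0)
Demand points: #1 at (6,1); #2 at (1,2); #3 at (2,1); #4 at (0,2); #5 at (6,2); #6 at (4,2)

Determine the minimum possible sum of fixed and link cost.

Open {D, E}: assign each demand point to its cheapest open site.
  #1→D 4, #2→E 2, #3→E 2, #4→E 3, #5→D 3, #6→D 1
  link cost 15, fixed 6 → total 21.
Compare {A}: link cost 17 + fixed 5 = 22.
Compare {A, D}: link cost 15 + fixed 8 = 23.
Compare {A, E}: link cost 15 + fixed 8 = 23.
All other subsets cost ≥ 22. Minimum total cost: 21.

21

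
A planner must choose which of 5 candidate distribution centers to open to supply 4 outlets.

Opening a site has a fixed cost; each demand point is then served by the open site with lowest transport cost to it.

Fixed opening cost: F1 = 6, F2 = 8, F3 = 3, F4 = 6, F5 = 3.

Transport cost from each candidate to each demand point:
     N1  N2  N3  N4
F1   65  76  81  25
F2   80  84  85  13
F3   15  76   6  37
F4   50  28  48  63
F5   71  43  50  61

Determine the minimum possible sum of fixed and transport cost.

Open {F2, F3, F4}: assign each demand point to its cheapest open site.
  N1→F3 15, N2→F4 28, N3→F3 6, N4→F2 13
  transport cost 62, fixed 17 → total 79.
Compare {F2, F3, F4, F5}: transport cost 62 + fixed 20 = 82.
Compare {F1, F2, F3, F4}: transport cost 62 + fixed 23 = 85.
Compare {F1, F2, F3, F4, F5}: transport cost 62 + fixed 26 = 88.
All other subsets cost ≥ 82. Minimum total cost: 79.

79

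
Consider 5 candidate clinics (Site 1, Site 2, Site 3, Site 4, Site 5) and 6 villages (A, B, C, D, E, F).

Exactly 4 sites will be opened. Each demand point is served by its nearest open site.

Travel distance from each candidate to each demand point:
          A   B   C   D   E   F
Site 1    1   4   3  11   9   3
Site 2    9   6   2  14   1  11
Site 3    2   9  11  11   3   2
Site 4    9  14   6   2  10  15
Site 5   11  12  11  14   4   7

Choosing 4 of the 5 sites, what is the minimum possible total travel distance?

Open {Site 1, Site 2, Site 3, Site 4}.
  A→Site 1 1, B→Site 1 4, C→Site 2 2, D→Site 4 2, E→Site 2 1, F→Site 3 2  ⇒ total 12.
Compare {Site 1, Site 2, Site 4, Site 5}: total 13.
Compare {Site 1, Site 3, Site 4, Site 5}: total 15.
No size-4 selection does better; minimum is 12.

12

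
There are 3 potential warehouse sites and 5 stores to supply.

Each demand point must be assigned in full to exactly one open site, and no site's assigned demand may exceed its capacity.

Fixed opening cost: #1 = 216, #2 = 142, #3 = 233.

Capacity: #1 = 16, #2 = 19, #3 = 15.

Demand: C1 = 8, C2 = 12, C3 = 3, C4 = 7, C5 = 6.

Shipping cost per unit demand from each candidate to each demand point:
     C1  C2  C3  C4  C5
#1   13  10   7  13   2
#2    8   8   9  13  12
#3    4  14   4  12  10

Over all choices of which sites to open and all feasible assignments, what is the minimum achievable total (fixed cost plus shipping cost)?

Open {#1, #2, #3}; cheapest assignment that respects the capacities:
  #1 (cap 16, load 13): C4, C5 — cost 7×13 + 6×2 = 103
  #2 (cap 19, load 12): C2 — cost 12×8 = 96
  #3 (cap 15, load 11): C1, C3 — cost 8×4 + 3×4 = 44
  Shipping 243, fixed 591 → total 834.
  Any other capacity-feasible assignment to {#1, #2, #3} ships for at least 243.
Total demand is 36 and no other set of sites has combined capacity ≥ 36, so {#1, #2, #3} is the only feasible choice of open sites. Minimum: 834.

834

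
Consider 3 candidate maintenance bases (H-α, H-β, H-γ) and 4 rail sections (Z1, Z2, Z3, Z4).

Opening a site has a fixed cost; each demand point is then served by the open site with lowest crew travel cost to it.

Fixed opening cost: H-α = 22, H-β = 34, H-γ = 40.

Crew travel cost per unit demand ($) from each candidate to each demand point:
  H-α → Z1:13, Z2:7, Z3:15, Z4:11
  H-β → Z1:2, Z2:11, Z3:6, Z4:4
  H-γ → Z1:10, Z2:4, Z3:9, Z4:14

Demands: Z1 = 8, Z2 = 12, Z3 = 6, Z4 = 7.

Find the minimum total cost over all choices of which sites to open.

202

Open {H-β, H-γ}: assign each demand point to its cheapest open site.
  Z1→H-β 8×2=16, Z2→H-γ 12×4=48, Z3→H-β 6×6=36, Z4→H-β 7×4=28
  crew travel cost 128, fixed 74 → total 202.
Compare {H-α, H-β}: crew travel cost 164 + fixed 56 = 220.
Compare {H-α, H-β, H-γ}: crew travel cost 128 + fixed 96 = 224.
Compare {H-β}: crew travel cost 212 + fixed 34 = 246.
All other subsets cost ≥ 220. Minimum total cost: 202.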